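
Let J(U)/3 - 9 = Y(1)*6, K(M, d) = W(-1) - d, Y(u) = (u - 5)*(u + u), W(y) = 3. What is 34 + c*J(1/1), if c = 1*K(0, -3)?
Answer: -668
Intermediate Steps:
Y(u) = 2*u*(-5 + u) (Y(u) = (-5 + u)*(2*u) = 2*u*(-5 + u))
K(M, d) = 3 - d
c = 6 (c = 1*(3 - 1*(-3)) = 1*(3 + 3) = 1*6 = 6)
J(U) = -117 (J(U) = 27 + 3*((2*1*(-5 + 1))*6) = 27 + 3*((2*1*(-4))*6) = 27 + 3*(-8*6) = 27 + 3*(-48) = 27 - 144 = -117)
34 + c*J(1/1) = 34 + 6*(-117) = 34 - 702 = -668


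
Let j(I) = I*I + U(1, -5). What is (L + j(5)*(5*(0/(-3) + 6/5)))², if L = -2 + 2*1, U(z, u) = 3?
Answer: 28224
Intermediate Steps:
j(I) = 3 + I² (j(I) = I*I + 3 = I² + 3 = 3 + I²)
L = 0 (L = -2 + 2 = 0)
(L + j(5)*(5*(0/(-3) + 6/5)))² = (0 + (3 + 5²)*(5*(0/(-3) + 6/5)))² = (0 + (3 + 25)*(5*(0*(-⅓) + 6*(⅕))))² = (0 + 28*(5*(0 + 6/5)))² = (0 + 28*(5*(6/5)))² = (0 + 28*6)² = (0 + 168)² = 168² = 28224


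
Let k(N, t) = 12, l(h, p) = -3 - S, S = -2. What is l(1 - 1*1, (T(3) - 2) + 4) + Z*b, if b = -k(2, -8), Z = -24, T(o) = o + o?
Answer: 287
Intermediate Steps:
T(o) = 2*o
l(h, p) = -1 (l(h, p) = -3 - 1*(-2) = -3 + 2 = -1)
b = -12 (b = -1*12 = -12)
l(1 - 1*1, (T(3) - 2) + 4) + Z*b = -1 - 24*(-12) = -1 + 288 = 287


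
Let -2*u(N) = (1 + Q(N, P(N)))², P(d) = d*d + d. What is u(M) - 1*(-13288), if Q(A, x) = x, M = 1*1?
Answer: 26567/2 ≈ 13284.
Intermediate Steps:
P(d) = d + d² (P(d) = d² + d = d + d²)
M = 1
u(N) = -(1 + N*(1 + N))²/2
u(M) - 1*(-13288) = -(1 + 1*(1 + 1))²/2 - 1*(-13288) = -(1 + 1*2)²/2 + 13288 = -(1 + 2)²/2 + 13288 = -½*3² + 13288 = -½*9 + 13288 = -9/2 + 13288 = 26567/2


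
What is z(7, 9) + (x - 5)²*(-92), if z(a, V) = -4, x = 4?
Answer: -96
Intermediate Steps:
z(7, 9) + (x - 5)²*(-92) = -4 + (4 - 5)²*(-92) = -4 + (-1)²*(-92) = -4 + 1*(-92) = -4 - 92 = -96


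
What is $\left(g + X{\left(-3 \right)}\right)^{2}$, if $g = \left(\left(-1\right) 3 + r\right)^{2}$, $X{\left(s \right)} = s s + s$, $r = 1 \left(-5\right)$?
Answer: $4900$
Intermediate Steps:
$r = -5$
$X{\left(s \right)} = s + s^{2}$ ($X{\left(s \right)} = s^{2} + s = s + s^{2}$)
$g = 64$ ($g = \left(\left(-1\right) 3 - 5\right)^{2} = \left(-3 - 5\right)^{2} = \left(-8\right)^{2} = 64$)
$\left(g + X{\left(-3 \right)}\right)^{2} = \left(64 - 3 \left(1 - 3\right)\right)^{2} = \left(64 - -6\right)^{2} = \left(64 + 6\right)^{2} = 70^{2} = 4900$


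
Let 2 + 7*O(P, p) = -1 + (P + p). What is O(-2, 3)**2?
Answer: 4/49 ≈ 0.081633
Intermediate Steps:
O(P, p) = -3/7 + P/7 + p/7 (O(P, p) = -2/7 + (-1 + (P + p))/7 = -2/7 + (-1 + P + p)/7 = -2/7 + (-1/7 + P/7 + p/7) = -3/7 + P/7 + p/7)
O(-2, 3)**2 = (-3/7 + (1/7)*(-2) + (1/7)*3)**2 = (-3/7 - 2/7 + 3/7)**2 = (-2/7)**2 = 4/49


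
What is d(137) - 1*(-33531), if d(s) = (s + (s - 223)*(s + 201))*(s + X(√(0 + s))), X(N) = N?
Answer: -3930016 - 28931*√137 ≈ -4.2686e+6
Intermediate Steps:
d(s) = (s + √s)*(s + (-223 + s)*(201 + s)) (d(s) = (s + (s - 223)*(s + 201))*(s + √(0 + s)) = (s + (-223 + s)*(201 + s))*(s + √s) = (s + √s)*(s + (-223 + s)*(201 + s)))
d(137) - 1*(-33531) = (137³ + 137^(5/2) - 44823*137 - 44823*√137 - 21*137² - 2877*√137) - 1*(-33531) = (2571353 + 18769*√137 - 6140751 - 44823*√137 - 21*18769 - 2877*√137) + 33531 = (2571353 + 18769*√137 - 6140751 - 44823*√137 - 394149 - 2877*√137) + 33531 = (-3963547 - 28931*√137) + 33531 = -3930016 - 28931*√137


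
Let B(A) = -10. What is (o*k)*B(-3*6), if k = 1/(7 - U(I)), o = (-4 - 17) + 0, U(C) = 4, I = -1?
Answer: 70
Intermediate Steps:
o = -21 (o = -21 + 0 = -21)
k = ⅓ (k = 1/(7 - 1*4) = 1/(7 - 4) = 1/3 = ⅓ ≈ 0.33333)
(o*k)*B(-3*6) = -21*⅓*(-10) = -7*(-10) = 70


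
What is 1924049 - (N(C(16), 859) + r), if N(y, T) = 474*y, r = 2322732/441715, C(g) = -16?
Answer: 853228947863/441715 ≈ 1.9316e+6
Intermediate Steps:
r = 2322732/441715 (r = 2322732*(1/441715) = 2322732/441715 ≈ 5.2584)
1924049 - (N(C(16), 859) + r) = 1924049 - (474*(-16) + 2322732/441715) = 1924049 - (-7584 + 2322732/441715) = 1924049 - 1*(-3347643828/441715) = 1924049 + 3347643828/441715 = 853228947863/441715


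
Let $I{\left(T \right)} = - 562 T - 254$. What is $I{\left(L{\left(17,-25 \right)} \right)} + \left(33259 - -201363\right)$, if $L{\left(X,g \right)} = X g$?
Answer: $473218$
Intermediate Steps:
$I{\left(T \right)} = -254 - 562 T$
$I{\left(L{\left(17,-25 \right)} \right)} + \left(33259 - -201363\right) = \left(-254 - 562 \cdot 17 \left(-25\right)\right) + \left(33259 - -201363\right) = \left(-254 - -238850\right) + \left(33259 + 201363\right) = \left(-254 + 238850\right) + 234622 = 238596 + 234622 = 473218$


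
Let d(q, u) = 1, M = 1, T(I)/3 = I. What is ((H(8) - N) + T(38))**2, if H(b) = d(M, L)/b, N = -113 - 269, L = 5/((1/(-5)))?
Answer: 15752961/64 ≈ 2.4614e+5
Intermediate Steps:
T(I) = 3*I
L = -25 (L = 5/((1*(-1/5))) = 5/(-1/5) = 5*(-5) = -25)
N = -382
H(b) = 1/b
((H(8) - N) + T(38))**2 = ((1/8 - 1*(-382)) + 3*38)**2 = ((1/8 + 382) + 114)**2 = (3057/8 + 114)**2 = (3969/8)**2 = 15752961/64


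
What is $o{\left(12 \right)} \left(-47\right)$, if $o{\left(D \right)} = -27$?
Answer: $1269$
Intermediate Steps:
$o{\left(12 \right)} \left(-47\right) = \left(-27\right) \left(-47\right) = 1269$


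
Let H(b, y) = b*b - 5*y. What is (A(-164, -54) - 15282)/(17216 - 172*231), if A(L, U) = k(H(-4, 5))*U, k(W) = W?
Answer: 3699/5629 ≈ 0.65713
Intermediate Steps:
H(b, y) = b² - 5*y
A(L, U) = -9*U (A(L, U) = ((-4)² - 5*5)*U = (16 - 25)*U = -9*U)
(A(-164, -54) - 15282)/(17216 - 172*231) = (-9*(-54) - 15282)/(17216 - 172*231) = (486 - 15282)/(17216 - 39732) = -14796/(-22516) = -14796*(-1/22516) = 3699/5629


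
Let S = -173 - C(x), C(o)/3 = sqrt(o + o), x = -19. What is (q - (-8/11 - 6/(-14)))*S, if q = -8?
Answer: 102589/77 + 1779*I*sqrt(38)/77 ≈ 1332.3 + 142.42*I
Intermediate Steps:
C(o) = 3*sqrt(2)*sqrt(o) (C(o) = 3*sqrt(o + o) = 3*sqrt(2*o) = 3*(sqrt(2)*sqrt(o)) = 3*sqrt(2)*sqrt(o))
S = -173 - 3*I*sqrt(38) (S = -173 - 3*sqrt(2)*sqrt(-19) = -173 - 3*sqrt(2)*I*sqrt(19) = -173 - 3*I*sqrt(38) ≈ -173.0 - 18.493*I)
(q - (-8/11 - 6/(-14)))*S = (-8 - (-8/11 - 6/(-14)))*(-173 - 3*I*sqrt(38)) = (-8 - (-8*1/11 - 6*(-1/14)))*(-173 - 3*I*sqrt(38)) = (-8 - (-8/11 + 3/7))*(-173 - 3*I*sqrt(38)) = (-8 - 1*(-23/77))*(-173 - 3*I*sqrt(38)) = (-8 + 23/77)*(-173 - 3*I*sqrt(38)) = -593*(-173 - 3*I*sqrt(38))/77 = 102589/77 + 1779*I*sqrt(38)/77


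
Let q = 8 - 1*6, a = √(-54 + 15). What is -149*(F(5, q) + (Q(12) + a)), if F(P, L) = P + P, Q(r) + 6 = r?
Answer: -2384 - 149*I*√39 ≈ -2384.0 - 930.5*I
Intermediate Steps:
a = I*√39 (a = √(-39) = I*√39 ≈ 6.245*I)
q = 2 (q = 8 - 6 = 2)
Q(r) = -6 + r
F(P, L) = 2*P
-149*(F(5, q) + (Q(12) + a)) = -149*(2*5 + ((-6 + 12) + I*√39)) = -149*(10 + (6 + I*√39)) = -149*(16 + I*√39) = -2384 - 149*I*√39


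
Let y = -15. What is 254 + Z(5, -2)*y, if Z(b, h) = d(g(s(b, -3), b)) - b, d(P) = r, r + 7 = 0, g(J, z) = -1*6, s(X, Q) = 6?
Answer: 434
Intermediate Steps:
g(J, z) = -6
r = -7 (r = -7 + 0 = -7)
d(P) = -7
Z(b, h) = -7 - b
254 + Z(5, -2)*y = 254 + (-7 - 1*5)*(-15) = 254 + (-7 - 5)*(-15) = 254 - 12*(-15) = 254 + 180 = 434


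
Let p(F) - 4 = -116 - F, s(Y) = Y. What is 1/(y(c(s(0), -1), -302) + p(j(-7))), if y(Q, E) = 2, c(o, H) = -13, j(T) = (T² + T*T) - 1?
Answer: -1/207 ≈ -0.0048309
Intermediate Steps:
j(T) = -1 + 2*T² (j(T) = (T² + T²) - 1 = 2*T² - 1 = -1 + 2*T²)
p(F) = -112 - F (p(F) = 4 + (-116 - F) = -112 - F)
1/(y(c(s(0), -1), -302) + p(j(-7))) = 1/(2 + (-112 - (-1 + 2*(-7)²))) = 1/(2 + (-112 - (-1 + 2*49))) = 1/(2 + (-112 - (-1 + 98))) = 1/(2 + (-112 - 1*97)) = 1/(2 + (-112 - 97)) = 1/(2 - 209) = 1/(-207) = -1/207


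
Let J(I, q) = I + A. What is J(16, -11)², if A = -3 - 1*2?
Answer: 121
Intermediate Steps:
A = -5 (A = -3 - 2 = -5)
J(I, q) = -5 + I (J(I, q) = I - 5 = -5 + I)
J(16, -11)² = (-5 + 16)² = 11² = 121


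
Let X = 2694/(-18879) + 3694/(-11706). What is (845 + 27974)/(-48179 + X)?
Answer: -1061488180851/1774590565456 ≈ -0.59816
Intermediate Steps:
X = -16879165/36832929 (X = 2694*(-1/18879) + 3694*(-1/11706) = -898/6293 - 1847/5853 = -16879165/36832929 ≈ -0.45826)
(845 + 27974)/(-48179 + X) = (845 + 27974)/(-48179 - 16879165/36832929) = 28819/(-1774590565456/36832929) = 28819*(-36832929/1774590565456) = -1061488180851/1774590565456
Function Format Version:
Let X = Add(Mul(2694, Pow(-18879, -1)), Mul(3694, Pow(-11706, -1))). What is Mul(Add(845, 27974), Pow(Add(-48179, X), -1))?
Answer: Rational(-1061488180851, 1774590565456) ≈ -0.59816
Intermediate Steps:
X = Rational(-16879165, 36832929) (X = Add(Mul(2694, Rational(-1, 18879)), Mul(3694, Rational(-1, 11706))) = Add(Rational(-898, 6293), Rational(-1847, 5853)) = Rational(-16879165, 36832929) ≈ -0.45826)
Mul(Add(845, 27974), Pow(Add(-48179, X), -1)) = Mul(Add(845, 27974), Pow(Add(-48179, Rational(-16879165, 36832929)), -1)) = Mul(28819, Pow(Rational(-1774590565456, 36832929), -1)) = Mul(28819, Rational(-36832929, 1774590565456)) = Rational(-1061488180851, 1774590565456)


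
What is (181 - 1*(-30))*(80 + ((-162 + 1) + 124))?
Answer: 9073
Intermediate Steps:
(181 - 1*(-30))*(80 + ((-162 + 1) + 124)) = (181 + 30)*(80 + (-161 + 124)) = 211*(80 - 37) = 211*43 = 9073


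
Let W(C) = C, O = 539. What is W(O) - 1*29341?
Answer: -28802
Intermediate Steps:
W(O) - 1*29341 = 539 - 1*29341 = 539 - 29341 = -28802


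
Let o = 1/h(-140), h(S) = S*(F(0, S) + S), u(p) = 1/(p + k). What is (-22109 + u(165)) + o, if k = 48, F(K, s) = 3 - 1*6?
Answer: -94278504107/4264260 ≈ -22109.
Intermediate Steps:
F(K, s) = -3 (F(K, s) = 3 - 6 = -3)
u(p) = 1/(48 + p) (u(p) = 1/(p + 48) = 1/(48 + p))
h(S) = S*(-3 + S)
o = 1/20020 (o = 1/(-140*(-3 - 140)) = 1/(-140*(-143)) = 1/20020 ≈ 4.9950e-5)
(-22109 + u(165)) + o = (-22109 + 1/(48 + 165)) + 1/20020 = (-22109 + 1/213) + 1/20020 = -4709216/213 + 1/20020 = -94278504107/4264260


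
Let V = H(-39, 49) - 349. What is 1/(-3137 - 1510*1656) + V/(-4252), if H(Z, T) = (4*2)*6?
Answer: 579080195/8180244216 ≈ 0.070790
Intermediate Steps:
H(Z, T) = 48 (H(Z, T) = 8*6 = 48)
V = -301 (V = 48 - 349 = -301)
1/(-3137 - 1510*1656) + V/(-4252) = 1/(-3137 - 1510*1656) - 301/(-4252) = (1/1656)/(-4647) - 301*(-1/4252) = -1/4647*1/1656 + 301/4252 = -1/7695432 + 301/4252 = 579080195/8180244216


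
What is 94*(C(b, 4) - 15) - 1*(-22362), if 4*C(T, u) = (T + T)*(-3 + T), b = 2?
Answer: 20858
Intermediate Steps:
C(T, u) = T*(-3 + T)/2 (C(T, u) = ((T + T)*(-3 + T))/4 = ((2*T)*(-3 + T))/4 = (2*T*(-3 + T))/4 = T*(-3 + T)/2)
94*(C(b, 4) - 15) - 1*(-22362) = 94*((½)*2*(-3 + 2) - 15) - 1*(-22362) = 94*((½)*2*(-1) - 15) + 22362 = 94*(-1 - 15) + 22362 = 94*(-16) + 22362 = -1504 + 22362 = 20858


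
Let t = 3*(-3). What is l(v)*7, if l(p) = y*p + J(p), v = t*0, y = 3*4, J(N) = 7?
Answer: 49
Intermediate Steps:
y = 12
t = -9
v = 0 (v = -9*0 = 0)
l(p) = 7 + 12*p (l(p) = 12*p + 7 = 7 + 12*p)
l(v)*7 = (7 + 12*0)*7 = (7 + 0)*7 = 7*7 = 49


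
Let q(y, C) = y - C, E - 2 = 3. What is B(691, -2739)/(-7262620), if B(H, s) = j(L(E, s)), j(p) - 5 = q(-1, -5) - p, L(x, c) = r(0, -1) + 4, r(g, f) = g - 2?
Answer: -7/7262620 ≈ -9.6384e-7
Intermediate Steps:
E = 5 (E = 2 + 3 = 5)
r(g, f) = -2 + g
L(x, c) = 2 (L(x, c) = (-2 + 0) + 4 = -2 + 4 = 2)
j(p) = 9 - p (j(p) = 5 + ((-1 - 1*(-5)) - p) = 5 + ((-1 + 5) - p) = 5 + (4 - p) = 9 - p)
B(H, s) = 7 (B(H, s) = 9 - 1*2 = 9 - 2 = 7)
B(691, -2739)/(-7262620) = 7/(-7262620) = 7*(-1/7262620) = -7/7262620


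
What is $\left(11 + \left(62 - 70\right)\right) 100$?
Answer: $300$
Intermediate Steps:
$\left(11 + \left(62 - 70\right)\right) 100 = \left(11 - 8\right) 100 = 3 \cdot 100 = 300$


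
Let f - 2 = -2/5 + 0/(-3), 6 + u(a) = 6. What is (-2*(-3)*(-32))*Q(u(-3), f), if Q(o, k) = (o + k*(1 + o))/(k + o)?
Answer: -192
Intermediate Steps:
u(a) = 0 (u(a) = -6 + 6 = 0)
f = 8/5 (f = 2 + (-2/5 + 0/(-3)) = 2 + (-2*⅕ + 0*(-⅓)) = 2 + (-⅖ + 0) = 2 - ⅖ = 8/5 ≈ 1.6000)
Q(o, k) = (o + k*(1 + o))/(k + o)
(-2*(-3)*(-32))*Q(u(-3), f) = (-2*(-3)*(-32))*((8/5 + 0 + (8/5)*0)/(8/5 + 0)) = (6*(-32))*((8/5 + 0 + 0)/(8/5)) = -120*8/5 = -192*1 = -192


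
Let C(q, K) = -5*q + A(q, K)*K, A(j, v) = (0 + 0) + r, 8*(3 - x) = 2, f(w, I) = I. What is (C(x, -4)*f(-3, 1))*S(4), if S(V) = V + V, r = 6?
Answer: -302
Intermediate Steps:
x = 11/4 (x = 3 - ⅛*2 = 3 - ¼ = 11/4 ≈ 2.7500)
S(V) = 2*V
A(j, v) = 6 (A(j, v) = (0 + 0) + 6 = 0 + 6 = 6)
C(q, K) = -5*q + 6*K
(C(x, -4)*f(-3, 1))*S(4) = ((-5*11/4 + 6*(-4))*1)*(2*4) = ((-55/4 - 24)*1)*8 = -151/4*1*8 = -151/4*8 = -302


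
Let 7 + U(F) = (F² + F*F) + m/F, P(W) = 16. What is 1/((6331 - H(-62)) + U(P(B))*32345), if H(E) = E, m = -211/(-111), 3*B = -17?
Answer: 1776/396260503355 ≈ 4.4819e-9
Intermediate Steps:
B = -17/3 (B = (⅓)*(-17) = -17/3 ≈ -5.6667)
m = 211/111 (m = -211*(-1/111) = 211/111 ≈ 1.9009)
U(F) = -7 + 2*F² + 211/(111*F) (U(F) = -7 + ((F² + F*F) + 211/(111*F)) = -7 + ((F² + F²) + 211/(111*F)) = -7 + (2*F² + 211/(111*F)) = -7 + 2*F² + 211/(111*F))
1/((6331 - H(-62)) + U(P(B))*32345) = 1/(((6331 - 1*(-62)) + (-7 + 2*16² + (211/111)/16))*32345) = (1/32345)/((6331 + 62) + (-7 + 2*256 + (211/111)*(1/16))) = (1/32345)/(6393 + (-7 + 512 + 211/1776)) = (1/32345)/(6393 + 897091/1776) = (1/32345)/(12251059/1776) = (1776/12251059)*(1/32345) = 1776/396260503355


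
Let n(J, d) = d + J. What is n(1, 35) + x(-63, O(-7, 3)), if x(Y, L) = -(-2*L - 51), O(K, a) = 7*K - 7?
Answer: -25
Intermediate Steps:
O(K, a) = -7 + 7*K
x(Y, L) = 51 + 2*L (x(Y, L) = -(-51 - 2*L) = 51 + 2*L)
n(J, d) = J + d
n(1, 35) + x(-63, O(-7, 3)) = (1 + 35) + (51 + 2*(-7 + 7*(-7))) = 36 + (51 + 2*(-7 - 49)) = 36 + (51 + 2*(-56)) = 36 + (51 - 112) = 36 - 61 = -25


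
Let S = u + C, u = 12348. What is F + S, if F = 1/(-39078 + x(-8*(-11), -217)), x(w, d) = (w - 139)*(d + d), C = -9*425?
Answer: 144413711/16944 ≈ 8523.0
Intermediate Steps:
C = -3825
x(w, d) = 2*d*(-139 + w) (x(w, d) = (-139 + w)*(2*d) = 2*d*(-139 + w))
F = -1/16944 (F = 1/(-39078 + 2*(-217)*(-139 - 8*(-11))) = 1/(-39078 + 2*(-217)*(-139 + 88)) = 1/(-39078 + 2*(-217)*(-51)) = 1/(-39078 + 22134) = 1/(-16944) = -1/16944 ≈ -5.9018e-5)
S = 8523 (S = 12348 - 3825 = 8523)
F + S = -1/16944 + 8523 = 144413711/16944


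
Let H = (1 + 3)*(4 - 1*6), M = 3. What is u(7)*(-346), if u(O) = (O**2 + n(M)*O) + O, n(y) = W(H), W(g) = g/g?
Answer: -21798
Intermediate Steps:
H = -8 (H = 4*(4 - 6) = 4*(-2) = -8)
W(g) = 1
n(y) = 1
u(O) = O**2 + 2*O (u(O) = (O**2 + 1*O) + O = (O**2 + O) + O = (O + O**2) + O = O**2 + 2*O)
u(7)*(-346) = (7*(2 + 7))*(-346) = (7*9)*(-346) = 63*(-346) = -21798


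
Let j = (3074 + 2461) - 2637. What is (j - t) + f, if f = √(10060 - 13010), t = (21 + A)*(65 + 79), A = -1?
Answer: 18 + 5*I*√118 ≈ 18.0 + 54.314*I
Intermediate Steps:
t = 2880 (t = (21 - 1)*(65 + 79) = 20*144 = 2880)
j = 2898 (j = 5535 - 2637 = 2898)
f = 5*I*√118 (f = √(-2950) = 5*I*√118 ≈ 54.314*I)
(j - t) + f = (2898 - 1*2880) + 5*I*√118 = (2898 - 2880) + 5*I*√118 = 18 + 5*I*√118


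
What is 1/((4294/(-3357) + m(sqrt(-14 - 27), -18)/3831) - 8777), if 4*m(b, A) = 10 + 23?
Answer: -17147556/150525995837 ≈ -0.00011392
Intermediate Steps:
m(b, A) = 33/4 (m(b, A) = (10 + 23)/4 = (1/4)*33 = 33/4)
1/((4294/(-3357) + m(sqrt(-14 - 27), -18)/3831) - 8777) = 1/((4294/(-3357) + (33/4)/3831) - 8777) = 1/((4294*(-1/3357) + (33/4)*(1/3831)) - 8777) = 1/((-4294/3357 + 11/5108) - 8777) = 1/(-21896825/17147556 - 8777) = 1/(-150525995837/17147556) = -17147556/150525995837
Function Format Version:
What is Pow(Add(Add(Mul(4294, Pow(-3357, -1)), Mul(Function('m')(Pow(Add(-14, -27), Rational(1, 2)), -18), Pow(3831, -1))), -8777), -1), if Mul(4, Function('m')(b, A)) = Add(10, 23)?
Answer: Rational(-17147556, 150525995837) ≈ -0.00011392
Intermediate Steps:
Function('m')(b, A) = Rational(33, 4) (Function('m')(b, A) = Mul(Rational(1, 4), Add(10, 23)) = Mul(Rational(1, 4), 33) = Rational(33, 4))
Pow(Add(Add(Mul(4294, Pow(-3357, -1)), Mul(Function('m')(Pow(Add(-14, -27), Rational(1, 2)), -18), Pow(3831, -1))), -8777), -1) = Pow(Add(Add(Mul(4294, Pow(-3357, -1)), Mul(Rational(33, 4), Pow(3831, -1))), -8777), -1) = Pow(Add(Add(Mul(4294, Rational(-1, 3357)), Mul(Rational(33, 4), Rational(1, 3831))), -8777), -1) = Pow(Add(Add(Rational(-4294, 3357), Rational(11, 5108)), -8777), -1) = Pow(Add(Rational(-21896825, 17147556), -8777), -1) = Pow(Rational(-150525995837, 17147556), -1) = Rational(-17147556, 150525995837)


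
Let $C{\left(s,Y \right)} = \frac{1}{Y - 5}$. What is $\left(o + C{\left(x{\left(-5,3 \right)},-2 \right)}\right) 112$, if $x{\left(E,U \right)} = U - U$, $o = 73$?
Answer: $8160$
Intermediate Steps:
$x{\left(E,U \right)} = 0$
$C{\left(s,Y \right)} = \frac{1}{-5 + Y}$
$\left(o + C{\left(x{\left(-5,3 \right)},-2 \right)}\right) 112 = \left(73 + \frac{1}{-5 - 2}\right) 112 = \left(73 + \frac{1}{-7}\right) 112 = \left(73 - \frac{1}{7}\right) 112 = \frac{510}{7} \cdot 112 = 8160$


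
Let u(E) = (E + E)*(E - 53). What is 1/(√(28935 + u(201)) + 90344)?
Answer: 90344/8161949905 - √88431/8161949905 ≈ 1.1032e-5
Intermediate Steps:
u(E) = 2*E*(-53 + E) (u(E) = (2*E)*(-53 + E) = 2*E*(-53 + E))
1/(√(28935 + u(201)) + 90344) = 1/(√(28935 + 2*201*(-53 + 201)) + 90344) = 1/(√(28935 + 2*201*148) + 90344) = 1/(√(28935 + 59496) + 90344) = 1/(√88431 + 90344) = 1/(90344 + √88431)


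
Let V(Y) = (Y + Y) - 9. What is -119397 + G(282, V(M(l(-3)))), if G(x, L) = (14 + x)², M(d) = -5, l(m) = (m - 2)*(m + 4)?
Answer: -31781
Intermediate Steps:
l(m) = (-2 + m)*(4 + m)
V(Y) = -9 + 2*Y (V(Y) = 2*Y - 9 = -9 + 2*Y)
-119397 + G(282, V(M(l(-3)))) = -119397 + (14 + 282)² = -119397 + 296² = -119397 + 87616 = -31781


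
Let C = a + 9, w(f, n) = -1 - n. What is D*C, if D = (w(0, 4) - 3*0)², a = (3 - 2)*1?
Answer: 250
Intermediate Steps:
a = 1 (a = 1*1 = 1)
D = 25 (D = ((-1 - 1*4) - 3*0)² = ((-1 - 4) + 0)² = (-5 + 0)² = (-5)² = 25)
C = 10 (C = 1 + 9 = 10)
D*C = 25*10 = 250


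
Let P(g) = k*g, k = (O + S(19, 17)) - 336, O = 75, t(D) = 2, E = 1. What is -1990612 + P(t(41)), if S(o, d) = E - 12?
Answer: -1991156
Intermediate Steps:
S(o, d) = -11 (S(o, d) = 1 - 12 = -11)
k = -272 (k = (75 - 11) - 336 = 64 - 336 = -272)
P(g) = -272*g
-1990612 + P(t(41)) = -1990612 - 272*2 = -1990612 - 544 = -1991156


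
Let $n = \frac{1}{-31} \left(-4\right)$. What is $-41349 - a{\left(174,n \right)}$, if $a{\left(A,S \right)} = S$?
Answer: $- \frac{1281823}{31} \approx -41349.0$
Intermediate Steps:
$n = \frac{4}{31}$ ($n = \left(- \frac{1}{31}\right) \left(-4\right) = \frac{4}{31} \approx 0.12903$)
$-41349 - a{\left(174,n \right)} = -41349 - \frac{4}{31} = - \frac{1281823}{31}$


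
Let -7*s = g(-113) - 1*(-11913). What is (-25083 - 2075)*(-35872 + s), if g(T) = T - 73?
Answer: 7137964298/7 ≈ 1.0197e+9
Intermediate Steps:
g(T) = -73 + T
s = -11727/7 (s = -((-73 - 113) - 1*(-11913))/7 = -(-186 + 11913)/7 = -1/7*11727 = -11727/7 ≈ -1675.3)
(-25083 - 2075)*(-35872 + s) = (-25083 - 2075)*(-35872 - 11727/7) = -27158*(-262831/7) = 7137964298/7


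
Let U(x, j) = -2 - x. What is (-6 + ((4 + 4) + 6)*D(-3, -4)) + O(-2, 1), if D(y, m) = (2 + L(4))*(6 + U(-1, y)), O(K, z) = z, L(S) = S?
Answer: 415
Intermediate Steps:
D(y, m) = 30 (D(y, m) = (2 + 4)*(6 + (-2 - 1*(-1))) = 6*(6 + (-2 + 1)) = 6*(6 - 1) = 6*5 = 30)
(-6 + ((4 + 4) + 6)*D(-3, -4)) + O(-2, 1) = (-6 + ((4 + 4) + 6)*30) + 1 = (-6 + (8 + 6)*30) + 1 = (-6 + 14*30) + 1 = (-6 + 420) + 1 = 414 + 1 = 415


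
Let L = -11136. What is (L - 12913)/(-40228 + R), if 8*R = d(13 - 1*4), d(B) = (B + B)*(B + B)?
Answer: 48098/80375 ≈ 0.59842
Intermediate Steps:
d(B) = 4*B**2 (d(B) = (2*B)*(2*B) = 4*B**2)
R = 81/2 (R = (4*(13 - 1*4)**2)/8 = (4*(13 - 4)**2)/8 = (4*9**2)/8 = (4*81)/8 = (1/8)*324 = 81/2 ≈ 40.500)
(L - 12913)/(-40228 + R) = (-11136 - 12913)/(-40228 + 81/2) = -24049/(-80375/2) = -24049*(-2/80375) = 48098/80375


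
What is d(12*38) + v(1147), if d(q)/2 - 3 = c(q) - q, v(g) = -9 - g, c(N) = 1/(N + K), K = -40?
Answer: -428895/208 ≈ -2062.0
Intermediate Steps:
c(N) = 1/(-40 + N) (c(N) = 1/(N - 40) = 1/(-40 + N))
d(q) = 6 - 2*q + 2/(-40 + q) (d(q) = 6 + 2*(1/(-40 + q) - q) = 6 + (-2*q + 2/(-40 + q)) = 6 - 2*q + 2/(-40 + q))
d(12*38) + v(1147) = 2*(1 + (-40 + 12*38)*(3 - 12*38))/(-40 + 12*38) + (-9 - 1*1147) = 2*(1 + (-40 + 456)*(3 - 1*456))/(-40 + 456) + (-9 - 1147) = 2*(1 + 416*(3 - 456))/416 - 1156 = 2*(1/416)*(1 + 416*(-453)) - 1156 = 2*(1/416)*(1 - 188448) - 1156 = 2*(1/416)*(-188447) - 1156 = -188447/208 - 1156 = -428895/208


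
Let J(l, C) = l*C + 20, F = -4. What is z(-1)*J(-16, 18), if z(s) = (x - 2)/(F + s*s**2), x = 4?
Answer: 536/5 ≈ 107.20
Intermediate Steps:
z(s) = 2/(-4 + s**3) (z(s) = (4 - 2)/(-4 + s*s**2) = 2/(-4 + s**3))
J(l, C) = 20 + C*l (J(l, C) = C*l + 20 = 20 + C*l)
z(-1)*J(-16, 18) = (2/(-4 + (-1)**3))*(20 + 18*(-16)) = (2/(-4 - 1))*(20 - 288) = (2/(-5))*(-268) = (2*(-1/5))*(-268) = -2/5*(-268) = 536/5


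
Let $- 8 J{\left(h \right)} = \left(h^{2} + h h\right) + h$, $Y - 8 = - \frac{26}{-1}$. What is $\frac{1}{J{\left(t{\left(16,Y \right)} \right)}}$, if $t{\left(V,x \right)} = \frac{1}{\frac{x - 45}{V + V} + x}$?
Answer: $- \frac{1159929}{4564} \approx -254.15$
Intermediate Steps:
$Y = 34$ ($Y = 8 - \frac{26}{-1} = 8 - -26 = 8 + 26 = 34$)
$t{\left(V,x \right)} = \frac{1}{x + \frac{-45 + x}{2 V}}$ ($t{\left(V,x \right)} = \frac{1}{\frac{-45 + x}{2 V} + x} = \frac{1}{x + \frac{-45 + x}{2 V}}$)
$J{\left(h \right)} = - \frac{h^{2}}{4} - \frac{h}{8}$ ($J{\left(h \right)} = - \frac{\left(h^{2} + h h\right) + h}{8} = - \frac{\left(h^{2} + h^{2}\right) + h}{8} = - \frac{2 h^{2} + h}{8} = - \frac{h + 2 h^{2}}{8} = - \frac{h^{2}}{4} - \frac{h}{8}$)
$\frac{1}{J{\left(t{\left(16,Y \right)} \right)}} = \frac{1}{\left(- \frac{1}{8}\right) 2 \cdot 16 \frac{1}{-45 + 34 + 2 \cdot 16 \cdot 34} \left(1 + 2 \cdot 2 \cdot 16 \frac{1}{-45 + 34 + 2 \cdot 16 \cdot 34}\right)} = \frac{1}{\left(- \frac{1}{8}\right) 2 \cdot 16 \frac{1}{-45 + 34 + 1088} \left(1 + 2 \cdot 2 \cdot 16 \frac{1}{-45 + 34 + 1088}\right)} = \frac{1}{\left(- \frac{1}{8}\right) 2 \cdot 16 \cdot \frac{1}{1077} \left(1 + 2 \cdot 2 \cdot 16 \cdot \frac{1}{1077}\right)} = \frac{1}{\left(- \frac{1}{8}\right) \frac{32}{1077} \left(1 + 2 \cdot \frac{32}{1077}\right)} = \frac{1}{\left(- \frac{1}{8}\right) \frac{32}{1077} \left(1 + \frac{64}{1077}\right)} = \frac{1}{\left(- \frac{1}{8}\right) \frac{32}{1077} \cdot \frac{1141}{1077}} = \frac{1}{- \frac{4564}{1159929}} = - \frac{1159929}{4564}$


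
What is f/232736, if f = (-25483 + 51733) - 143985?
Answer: -117735/232736 ≈ -0.50587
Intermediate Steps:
f = -117735 (f = 26250 - 143985 = -117735)
f/232736 = -117735/232736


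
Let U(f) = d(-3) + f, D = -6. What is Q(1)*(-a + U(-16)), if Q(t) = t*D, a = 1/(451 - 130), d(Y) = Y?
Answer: 12200/107 ≈ 114.02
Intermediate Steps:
a = 1/321 ≈ 0.0031153
Q(t) = -6*t (Q(t) = t*(-6) = -6*t)
U(f) = -3 + f
Q(1)*(-a + U(-16)) = (-6*1)*(-1*1/321 + (-3 - 16)) = -6*(-1/321 - 19) = -6*(-6100/321) = 12200/107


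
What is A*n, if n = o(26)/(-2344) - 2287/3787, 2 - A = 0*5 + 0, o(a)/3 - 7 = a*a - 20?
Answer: -12893071/4438364 ≈ -2.9049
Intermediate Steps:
o(a) = -39 + 3*a² (o(a) = 21 + 3*(a*a - 20) = 21 + 3*(a² - 20) = 21 + 3*(-20 + a²) = 21 + (-60 + 3*a²) = -39 + 3*a²)
A = 2 (A = 2 - (0*5 + 0) = 2 - (0 + 0) = 2 - 1*0 = 2 + 0 = 2)
n = -12893071/8876728 (n = (-39 + 3*26²)/(-2344) - 2287/3787 = (-39 + 3*676)*(-1/2344) - 2287*1/3787 = (-39 + 2028)*(-1/2344) - 2287/3787 = 1989*(-1/2344) - 2287/3787 = -1989/2344 - 2287/3787 = -12893071/8876728 ≈ -1.4525)
A*n = 2*(-12893071/8876728) = -12893071/4438364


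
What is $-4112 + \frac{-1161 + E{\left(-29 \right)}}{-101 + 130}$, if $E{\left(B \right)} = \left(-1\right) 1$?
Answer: $- \frac{120410}{29} \approx -4152.1$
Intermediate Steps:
$E{\left(B \right)} = -1$
$-4112 + \frac{-1161 + E{\left(-29 \right)}}{-101 + 130} = -4112 + \frac{-1161 - 1}{-101 + 130} = -4112 - \frac{1162}{29} = - \frac{120410}{29}$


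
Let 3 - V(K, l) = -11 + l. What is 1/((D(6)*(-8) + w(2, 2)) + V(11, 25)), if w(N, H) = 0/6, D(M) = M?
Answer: -1/59 ≈ -0.016949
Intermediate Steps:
w(N, H) = 0 (w(N, H) = 0*(⅙) = 0)
V(K, l) = 14 - l (V(K, l) = 3 - (-11 + l) = 3 + (11 - l) = 14 - l)
1/((D(6)*(-8) + w(2, 2)) + V(11, 25)) = 1/((6*(-8) + 0) + (14 - 1*25)) = 1/((-48 + 0) + (14 - 25)) = 1/(-48 - 11) = 1/(-59) = -1/59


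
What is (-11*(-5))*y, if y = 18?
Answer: 990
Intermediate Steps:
(-11*(-5))*y = -11*(-5)*18 = 55*18 = 990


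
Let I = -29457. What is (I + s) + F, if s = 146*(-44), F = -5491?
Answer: -41372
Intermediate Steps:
s = -6424
(I + s) + F = (-29457 - 6424) - 5491 = -35881 - 5491 = -41372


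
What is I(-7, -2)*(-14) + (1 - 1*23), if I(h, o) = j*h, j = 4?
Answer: 370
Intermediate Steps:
I(h, o) = 4*h
I(-7, -2)*(-14) + (1 - 1*23) = (4*(-7))*(-14) + (1 - 1*23) = -28*(-14) + (1 - 23) = 392 - 22 = 370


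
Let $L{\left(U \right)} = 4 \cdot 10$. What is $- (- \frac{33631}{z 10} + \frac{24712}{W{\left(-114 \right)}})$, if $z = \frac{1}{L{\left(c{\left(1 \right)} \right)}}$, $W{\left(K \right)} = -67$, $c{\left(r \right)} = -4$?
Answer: $\frac{9037820}{67} \approx 1.3489 \cdot 10^{5}$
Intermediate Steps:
$L{\left(U \right)} = 40$
$z = \frac{1}{40} \approx 0.025$
$- (- \frac{33631}{z 10} + \frac{24712}{W{\left(-114 \right)}}) = - (- \frac{33631}{\frac{1}{40} \cdot 10} + \frac{24712}{-67}) = - (- 33631 \frac{1}{\frac{1}{4}} + 24712 \left(- \frac{1}{67}\right)) = - (\left(-33631\right) 4 - \frac{24712}{67}) = - (-134524 - \frac{24712}{67}) = \left(-1\right) \left(- \frac{9037820}{67}\right) = \frac{9037820}{67}$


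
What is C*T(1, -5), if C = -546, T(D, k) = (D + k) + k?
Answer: 4914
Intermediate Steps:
T(D, k) = D + 2*k
C*T(1, -5) = -546*(1 + 2*(-5)) = -546*(1 - 10) = -546*(-9) = 4914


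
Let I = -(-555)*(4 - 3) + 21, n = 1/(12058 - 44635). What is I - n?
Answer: 18764353/32577 ≈ 576.00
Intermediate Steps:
n = -1/32577 (n = 1/(-32577) = -1/32577 ≈ -3.0697e-5)
I = 576 (I = -(-555) + 21 = -111*(-5) + 21 = 555 + 21 = 576)
I - n = 576 - 1*(-1/32577) = 576 + 1/32577 = 18764353/32577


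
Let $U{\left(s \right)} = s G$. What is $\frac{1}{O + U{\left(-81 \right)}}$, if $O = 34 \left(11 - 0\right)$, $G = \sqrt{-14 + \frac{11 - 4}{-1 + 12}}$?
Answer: $\frac{4114}{2503103} + \frac{567 i \sqrt{33}}{2503103} \approx 0.0016436 + 0.0013013 i$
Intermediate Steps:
$G = \frac{7 i \sqrt{33}}{11}$ ($G = \sqrt{-14 + \frac{7}{11}} = \sqrt{- \frac{147}{11}} = \frac{7 i \sqrt{33}}{11} \approx 3.6556 i$)
$O = 374$ ($O = 34 \left(11 + 0\right) = 34 \cdot 11 = 374$)
$U{\left(s \right)} = \frac{7 i s \sqrt{33}}{11}$ ($U{\left(s \right)} = s \frac{7 i \sqrt{33}}{11} = \frac{7 i s \sqrt{33}}{11}$)
$\frac{1}{O + U{\left(-81 \right)}} = \frac{1}{374 + \frac{7}{11} i \left(-81\right) \sqrt{33}} = \frac{1}{374 - \frac{567 i \sqrt{33}}{11}}$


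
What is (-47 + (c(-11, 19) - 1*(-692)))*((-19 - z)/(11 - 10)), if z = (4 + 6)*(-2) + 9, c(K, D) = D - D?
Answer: -5160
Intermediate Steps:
c(K, D) = 0
z = -11 (z = 10*(-2) + 9 = -20 + 9 = -11)
(-47 + (c(-11, 19) - 1*(-692)))*((-19 - z)/(11 - 10)) = (-47 + (0 - 1*(-692)))*((-19 - 1*(-11))/(11 - 10)) = (-47 + (0 + 692))*((-19 + 11)/1) = (-47 + 692)*(1*(-8)) = 645*(-8) = -5160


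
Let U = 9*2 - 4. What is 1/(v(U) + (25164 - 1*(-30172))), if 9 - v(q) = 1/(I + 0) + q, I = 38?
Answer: 38/2102577 ≈ 1.8073e-5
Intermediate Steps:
U = 14 (U = 18 - 4 = 14)
v(q) = 341/38 - q (v(q) = 9 - (1/(38 + 0) + q) = 9 - (1/38 + q) = 9 + (-1/38 - q) = 341/38 - q)
1/(v(U) + (25164 - 1*(-30172))) = 1/((341/38 - 1*14) + (25164 - 1*(-30172))) = 1/((341/38 - 14) + (25164 + 30172)) = 1/(-191/38 + 55336) = 1/(2102577/38) = 38/2102577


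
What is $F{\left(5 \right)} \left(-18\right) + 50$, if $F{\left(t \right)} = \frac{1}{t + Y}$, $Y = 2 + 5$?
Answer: $\frac{97}{2} \approx 48.5$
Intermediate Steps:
$Y = 7$
$F{\left(t \right)} = \frac{1}{7 + t}$ ($F{\left(t \right)} = \frac{1}{t + 7} = \frac{1}{7 + t}$)
$F{\left(5 \right)} \left(-18\right) + 50 = \frac{1}{7 + 5} \left(-18\right) + 50 = \frac{1}{12} \left(-18\right) + 50 = - \frac{3}{2} + 50 = \frac{97}{2}$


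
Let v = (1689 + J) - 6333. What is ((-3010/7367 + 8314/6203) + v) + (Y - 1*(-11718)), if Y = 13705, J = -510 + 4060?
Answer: 1111817080037/45697501 ≈ 24330.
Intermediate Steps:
J = 3550
v = -1094 (v = (1689 + 3550) - 6333 = 5239 - 6333 = -1094)
((-3010/7367 + 8314/6203) + v) + (Y - 1*(-11718)) = ((-3010/7367 + 8314/6203) - 1094) + (13705 - 1*(-11718)) = ((-3010*1/7367 + 8314*(1/6203)) - 1094) + (13705 + 11718) = ((-3010/7367 + 8314/6203) - 1094) + 25423 = (42578208/45697501 - 1094) + 25423 = -49950487886/45697501 + 25423 = 1111817080037/45697501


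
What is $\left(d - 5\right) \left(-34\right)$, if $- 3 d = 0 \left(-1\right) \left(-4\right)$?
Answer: $170$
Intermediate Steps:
$d = 0$ ($d = - \frac{0 \left(-1\right) \left(-4\right)}{3} = - \frac{0 \left(-4\right)}{3} = \left(- \frac{1}{3}\right) 0 = 0$)
$\left(d - 5\right) \left(-34\right) = \left(0 - 5\right) \left(-34\right) = \left(-5\right) \left(-34\right) = 170$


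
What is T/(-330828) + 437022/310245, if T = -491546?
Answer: 49513133831/17106288810 ≈ 2.8944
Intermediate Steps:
T/(-330828) + 437022/310245 = -491546/(-330828) + 437022/310245 = -491546*(-1/330828) + 437022*(1/310245) = 245773/165414 + 145674/103415 = 49513133831/17106288810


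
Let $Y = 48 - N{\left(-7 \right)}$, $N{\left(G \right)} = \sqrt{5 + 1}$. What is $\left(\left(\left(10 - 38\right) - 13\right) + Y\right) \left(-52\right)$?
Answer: $-364 + 52 \sqrt{6} \approx -236.63$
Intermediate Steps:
$N{\left(G \right)} = \sqrt{6}$
$Y = 48 - \sqrt{6} \approx 45.551$
$\left(\left(\left(10 - 38\right) - 13\right) + Y\right) \left(-52\right) = \left(\left(\left(10 - 38\right) - 13\right) + \left(48 - \sqrt{6}\right)\right) \left(-52\right) = \left(\left(-28 - 13\right) + \left(48 - \sqrt{6}\right)\right) \left(-52\right) = \left(-41 + \left(48 - \sqrt{6}\right)\right) \left(-52\right) = \left(7 - \sqrt{6}\right) \left(-52\right) = -364 + 52 \sqrt{6}$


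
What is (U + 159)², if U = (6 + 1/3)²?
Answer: 3211264/81 ≈ 39645.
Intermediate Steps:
U = 361/9 (U = (6 + ⅓)² = (19/3)² = 361/9 ≈ 40.111)
(U + 159)² = (361/9 + 159)² = (1792/9)² = 3211264/81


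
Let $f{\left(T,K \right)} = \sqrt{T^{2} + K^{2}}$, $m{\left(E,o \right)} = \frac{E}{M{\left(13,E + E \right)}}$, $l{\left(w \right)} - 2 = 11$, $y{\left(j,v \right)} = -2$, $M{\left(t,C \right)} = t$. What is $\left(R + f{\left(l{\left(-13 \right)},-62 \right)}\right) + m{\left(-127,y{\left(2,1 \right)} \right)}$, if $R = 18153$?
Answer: $\frac{235862}{13} + \sqrt{4013} \approx 18207.0$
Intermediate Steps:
$l{\left(w \right)} = 13$ ($l{\left(w \right)} = 2 + 11 = 13$)
$m{\left(E,o \right)} = \frac{E}{13}$
$f{\left(T,K \right)} = \sqrt{K^{2} + T^{2}}$
$\left(R + f{\left(l{\left(-13 \right)},-62 \right)}\right) + m{\left(-127,y{\left(2,1 \right)} \right)} = \left(18153 + \sqrt{\left(-62\right)^{2} + 13^{2}}\right) + \frac{1}{13} \left(-127\right) = \left(18153 + \sqrt{3844 + 169}\right) - \frac{127}{13} = \left(18153 + \sqrt{4013}\right) - \frac{127}{13} = \frac{235862}{13} + \sqrt{4013}$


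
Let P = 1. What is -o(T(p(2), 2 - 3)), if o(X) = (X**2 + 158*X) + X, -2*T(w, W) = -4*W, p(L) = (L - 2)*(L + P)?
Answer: 314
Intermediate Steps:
p(L) = (1 + L)*(-2 + L) (p(L) = (L - 2)*(L + 1) = (-2 + L)*(1 + L) = (1 + L)*(-2 + L))
T(w, W) = 2*W (T(w, W) = -(-2)*W = 2*W)
o(X) = X**2 + 159*X
-o(T(p(2), 2 - 3)) = -2*(2 - 3)*(159 + 2*(2 - 3)) = -2*(-1)*(159 + 2*(-1)) = -(-2)*(159 - 2) = -(-2)*157 = -1*(-314) = 314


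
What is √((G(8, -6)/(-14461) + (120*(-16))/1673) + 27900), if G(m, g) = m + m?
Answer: 2*√4082393503741579859/24193253 ≈ 167.03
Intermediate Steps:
G(m, g) = 2*m
√((G(8, -6)/(-14461) + (120*(-16))/1673) + 27900) = √(((2*8)/(-14461) + (120*(-16))/1673) + 27900) = √((16*(-1/14461) - 1920*1/1673) + 27900) = √((-16/14461 - 1920/1673) + 27900) = √(-27791888/24193253 + 27900) = √(674963966812/24193253) = 2*√4082393503741579859/24193253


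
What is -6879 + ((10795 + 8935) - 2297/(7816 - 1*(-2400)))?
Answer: 131283519/10216 ≈ 12851.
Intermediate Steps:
-6879 + ((10795 + 8935) - 2297/(7816 - 1*(-2400))) = -6879 + (19730 - 2297/(7816 + 2400)) = -6879 + (19730 - 2297/10216) = -6879 + 201559383/10216 = 131283519/10216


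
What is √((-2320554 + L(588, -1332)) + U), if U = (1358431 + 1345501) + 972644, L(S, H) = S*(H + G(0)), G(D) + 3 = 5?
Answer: √573982 ≈ 757.62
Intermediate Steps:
G(D) = 2 (G(D) = -3 + 5 = 2)
L(S, H) = S*(2 + H) (L(S, H) = S*(H + 2) = S*(2 + H))
U = 3676576 (U = 2703932 + 972644 = 3676576)
√((-2320554 + L(588, -1332)) + U) = √((-2320554 + 588*(2 - 1332)) + 3676576) = √((-2320554 + 588*(-1330)) + 3676576) = √((-2320554 - 782040) + 3676576) = √(-3102594 + 3676576) = √573982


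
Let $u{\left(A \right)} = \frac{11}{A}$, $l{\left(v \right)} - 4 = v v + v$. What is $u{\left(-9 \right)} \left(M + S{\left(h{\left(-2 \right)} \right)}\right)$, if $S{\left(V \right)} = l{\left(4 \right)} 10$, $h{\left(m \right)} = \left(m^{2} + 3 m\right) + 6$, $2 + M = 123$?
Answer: $- \frac{3971}{9} \approx -441.22$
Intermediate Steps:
$M = 121$ ($M = -2 + 123 = 121$)
$l{\left(v \right)} = 4 + v + v^{2}$ ($l{\left(v \right)} = 4 + \left(v v + v\right) = 4 + \left(v^{2} + v\right) = 4 + \left(v + v^{2}\right) = 4 + v + v^{2}$)
$h{\left(m \right)} = 6 + m^{2} + 3 m$
$S{\left(V \right)} = 240$ ($S{\left(V \right)} = \left(4 + 4 + 4^{2}\right) 10 = \left(4 + 4 + 16\right) 10 = 24 \cdot 10 = 240$)
$u{\left(-9 \right)} \left(M + S{\left(h{\left(-2 \right)} \right)}\right) = \frac{11}{-9} \left(121 + 240\right) = 11 \left(- \frac{1}{9}\right) 361 = \left(- \frac{11}{9}\right) 361 = - \frac{3971}{9}$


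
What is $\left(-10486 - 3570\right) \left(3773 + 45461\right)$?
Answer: $-692033104$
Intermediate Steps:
$\left(-10486 - 3570\right) \left(3773 + 45461\right) = \left(-14056\right) 49234 = -692033104$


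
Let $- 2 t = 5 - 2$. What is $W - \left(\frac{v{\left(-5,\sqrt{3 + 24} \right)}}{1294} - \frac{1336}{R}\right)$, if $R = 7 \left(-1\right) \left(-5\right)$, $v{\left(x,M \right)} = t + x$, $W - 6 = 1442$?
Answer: $\frac{134617863}{90580} \approx 1486.2$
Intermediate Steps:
$W = 1448$ ($W = 6 + 1442 = 1448$)
$t = - \frac{3}{2}$ ($t = - \frac{5 - 2}{2} = \left(- \frac{1}{2}\right) 3 = - \frac{3}{2} \approx -1.5$)
$v{\left(x,M \right)} = - \frac{3}{2} + x$
$R = 35$ ($R = \left(-7\right) \left(-5\right) = 35$)
$W - \left(\frac{v{\left(-5,\sqrt{3 + 24} \right)}}{1294} - \frac{1336}{R}\right) = 1448 - \left(\frac{- \frac{3}{2} - 5}{1294} - \frac{1336}{35}\right) = 1448 - \left(\left(- \frac{13}{2}\right) \frac{1}{1294} - \frac{1336}{35}\right) = 1448 - \left(- \frac{13}{2588} - \frac{1336}{35}\right) = 1448 - - \frac{3458023}{90580} = 1448 + \frac{3458023}{90580} = \frac{134617863}{90580}$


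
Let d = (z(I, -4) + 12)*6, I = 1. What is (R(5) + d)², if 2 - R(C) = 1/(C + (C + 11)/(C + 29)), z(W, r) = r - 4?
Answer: 5764801/8649 ≈ 666.53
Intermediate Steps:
z(W, r) = -4 + r
d = 24 (d = ((-4 - 4) + 12)*6 = (-8 + 12)*6 = 4*6 = 24)
R(C) = 2 - 1/(C + (11 + C)/(29 + C)) (R(C) = 2 - 1/(C + (C + 11)/(C + 29)) = 2 - 1/(C + (11 + C)/(29 + C)))
(R(5) + d)² = ((-7 + 2*5² + 59*5)/(11 + 5² + 30*5) + 24)² = ((-7 + 2*25 + 295)/(11 + 25 + 150) + 24)² = ((-7 + 50 + 295)/186 + 24)² = ((1/186)*338 + 24)² = (169/93 + 24)² = (2401/93)² = 5764801/8649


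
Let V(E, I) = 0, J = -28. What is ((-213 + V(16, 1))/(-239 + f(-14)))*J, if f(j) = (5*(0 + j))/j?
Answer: -994/39 ≈ -25.487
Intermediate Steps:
f(j) = 5 (f(j) = (5*j)/j = 5)
((-213 + V(16, 1))/(-239 + f(-14)))*J = ((-213 + 0)/(-239 + 5))*(-28) = -213/(-234)*(-28) = -213*(-1/234)*(-28) = (71/78)*(-28) = -994/39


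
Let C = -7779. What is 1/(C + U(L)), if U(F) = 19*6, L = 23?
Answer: -1/7665 ≈ -0.00013046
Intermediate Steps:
U(F) = 114
1/(C + U(L)) = 1/(-7779 + 114) = 1/(-7665) = -1/7665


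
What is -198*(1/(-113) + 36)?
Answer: -805266/113 ≈ -7126.3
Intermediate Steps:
-198*(1/(-113) + 36) = -198*(-1/113 + 36) = -198*4067/113 = -805266/113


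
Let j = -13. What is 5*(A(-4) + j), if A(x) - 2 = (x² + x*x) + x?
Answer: 85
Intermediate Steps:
A(x) = 2 + x + 2*x² (A(x) = 2 + ((x² + x*x) + x) = 2 + ((x² + x²) + x) = 2 + (2*x² + x) = 2 + (x + 2*x²) = 2 + x + 2*x²)
5*(A(-4) + j) = 5*((2 - 4 + 2*(-4)²) - 13) = 5*((2 - 4 + 2*16) - 13) = 5*((2 - 4 + 32) - 13) = 5*(30 - 13) = 5*17 = 85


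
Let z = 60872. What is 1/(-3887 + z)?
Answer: 1/56985 ≈ 1.7548e-5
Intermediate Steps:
1/(-3887 + z) = 1/(-3887 + 60872) = 1/56985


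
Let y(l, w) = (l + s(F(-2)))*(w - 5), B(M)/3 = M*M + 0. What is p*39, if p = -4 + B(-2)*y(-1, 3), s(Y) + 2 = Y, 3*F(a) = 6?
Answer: 780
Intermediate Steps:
F(a) = 2 (F(a) = (1/3)*6 = 2)
B(M) = 3*M**2 (B(M) = 3*(M*M + 0) = 3*(M**2 + 0) = 3*M**2)
s(Y) = -2 + Y
y(l, w) = l*(-5 + w) (y(l, w) = (l + (-2 + 2))*(w - 5) = (l + 0)*(-5 + w) = l*(-5 + w))
p = 20 (p = -4 + (3*(-2)**2)*(-(-5 + 3)) = -4 + (3*4)*(-1*(-2)) = -4 + 12*2 = -4 + 24 = 20)
p*39 = 20*39 = 780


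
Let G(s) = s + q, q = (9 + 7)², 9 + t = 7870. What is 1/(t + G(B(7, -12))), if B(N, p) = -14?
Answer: 1/8103 ≈ 0.00012341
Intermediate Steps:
t = 7861 (t = -9 + 7870 = 7861)
q = 256 (q = 16² = 256)
G(s) = 256 + s (G(s) = s + 256 = 256 + s)
1/(t + G(B(7, -12))) = 1/(7861 + (256 - 14)) = 1/(7861 + 242) = 1/8103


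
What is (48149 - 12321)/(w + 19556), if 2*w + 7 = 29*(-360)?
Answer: 5512/2205 ≈ 2.4998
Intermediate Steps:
w = -10447/2 (w = -7/2 + (29*(-360))/2 = -7/2 + (½)*(-10440) = -7/2 - 5220 = -10447/2 ≈ -5223.5)
(48149 - 12321)/(w + 19556) = (48149 - 12321)/(-10447/2 + 19556) = 35828/(28665/2) = 35828*(2/28665) = 5512/2205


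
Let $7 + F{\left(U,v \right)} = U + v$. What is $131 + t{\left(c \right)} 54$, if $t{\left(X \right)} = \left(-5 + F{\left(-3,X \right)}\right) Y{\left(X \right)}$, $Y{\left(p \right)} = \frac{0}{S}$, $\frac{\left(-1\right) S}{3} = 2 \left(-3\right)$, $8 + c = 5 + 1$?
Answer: $131$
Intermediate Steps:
$c = -2$ ($c = -8 + \left(5 + 1\right) = -8 + 6 = -2$)
$F{\left(U,v \right)} = -7 + U + v$ ($F{\left(U,v \right)} = -7 + \left(U + v\right) = -7 + U + v$)
$S = 18$ ($S = - 3 \cdot 2 \left(-3\right) = \left(-3\right) \left(-6\right) = 18$)
$Y{\left(p \right)} = 0$ ($Y{\left(p \right)} = \frac{0}{18} = 0 \cdot \frac{1}{18} = 0$)
$t{\left(X \right)} = 0$ ($t{\left(X \right)} = \left(-5 - \left(10 - X\right)\right) 0 = \left(-5 + \left(-10 + X\right)\right) 0 = \left(-15 + X\right) 0 = 0$)
$131 + t{\left(c \right)} 54 = 131 + 0 \cdot 54 = 131 + 0 = 131$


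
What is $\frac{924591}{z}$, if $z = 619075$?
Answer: $\frac{924591}{619075} \approx 1.4935$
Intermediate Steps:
$\frac{924591}{z} = \frac{924591}{619075}$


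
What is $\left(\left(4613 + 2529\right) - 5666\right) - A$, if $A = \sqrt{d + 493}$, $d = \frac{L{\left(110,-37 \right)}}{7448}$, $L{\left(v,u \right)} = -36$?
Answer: $1476 - \frac{\sqrt{34882366}}{266} \approx 1453.8$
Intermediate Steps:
$d = - \frac{9}{1862}$ ($d = - \frac{36}{7448} = \left(-36\right) \frac{1}{7448} = - \frac{9}{1862} \approx -0.0048335$)
$A = \frac{\sqrt{34882366}}{266}$ ($A = \sqrt{- \frac{9}{1862} + 493} = \sqrt{\frac{917957}{1862}} = \frac{\sqrt{34882366}}{266} \approx 22.203$)
$\left(\left(4613 + 2529\right) - 5666\right) - A = \left(\left(4613 + 2529\right) - 5666\right) - \frac{\sqrt{34882366}}{266} = \left(7142 - 5666\right) - \frac{\sqrt{34882366}}{266} = 1476 - \frac{\sqrt{34882366}}{266}$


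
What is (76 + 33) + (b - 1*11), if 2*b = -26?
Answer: 85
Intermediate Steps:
b = -13 (b = (½)*(-26) = -13)
(76 + 33) + (b - 1*11) = (76 + 33) + (-13 - 1*11) = 109 + (-13 - 11) = 109 - 24 = 85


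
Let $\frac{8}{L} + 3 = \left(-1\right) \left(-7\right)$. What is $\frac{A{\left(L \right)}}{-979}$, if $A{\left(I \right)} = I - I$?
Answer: $0$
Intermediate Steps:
$L = 2$ ($L = \frac{8}{-3 - -7} = \frac{8}{-3 + 7} = \frac{8}{4} = 8 \cdot \frac{1}{4} = 2$)
$A{\left(I \right)} = 0$
$\frac{A{\left(L \right)}}{-979} = \frac{0}{-979} = 0 \left(- \frac{1}{979}\right) = 0$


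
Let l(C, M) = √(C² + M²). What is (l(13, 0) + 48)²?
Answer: 3721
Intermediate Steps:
(l(13, 0) + 48)² = (√(13² + 0²) + 48)² = (√(169 + 0) + 48)² = (√169 + 48)² = (13 + 48)² = 61² = 3721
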